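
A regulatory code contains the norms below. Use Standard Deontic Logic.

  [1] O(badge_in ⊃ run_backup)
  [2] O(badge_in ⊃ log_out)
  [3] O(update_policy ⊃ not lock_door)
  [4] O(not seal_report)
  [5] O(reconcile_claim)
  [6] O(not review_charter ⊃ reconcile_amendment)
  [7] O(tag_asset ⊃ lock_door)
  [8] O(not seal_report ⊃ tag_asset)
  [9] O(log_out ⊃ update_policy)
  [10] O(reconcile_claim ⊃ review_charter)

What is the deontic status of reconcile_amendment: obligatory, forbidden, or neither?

Premise 6 is O(not review_charter ⊃ reconcile_amendment), but O(not review_charter) is not derivable from the premises, so it does not yield O(reconcile_amendment).
No premise or chain of K-axiom applications forces O(reconcile_amendment), and none forces O(not reconcile_amendment). So reconcile_amendment is neither obligatory nor forbidden under these norms.

Neither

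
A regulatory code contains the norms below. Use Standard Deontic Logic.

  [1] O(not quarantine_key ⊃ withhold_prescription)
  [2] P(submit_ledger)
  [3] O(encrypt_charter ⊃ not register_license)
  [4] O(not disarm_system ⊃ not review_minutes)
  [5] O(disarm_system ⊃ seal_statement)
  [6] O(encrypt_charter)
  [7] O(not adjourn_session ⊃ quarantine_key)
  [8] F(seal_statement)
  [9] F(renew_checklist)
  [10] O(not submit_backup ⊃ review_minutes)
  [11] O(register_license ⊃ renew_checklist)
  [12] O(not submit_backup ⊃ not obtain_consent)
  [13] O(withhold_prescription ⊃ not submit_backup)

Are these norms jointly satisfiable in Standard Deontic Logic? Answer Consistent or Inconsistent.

Consistent

Premise 11 is O(register_license ⊃ renew_checklist), but O(register_license) is not derivable from the premises, so it does not yield O(renew_checklist).
So O(renew_checklist) is not derivable, and the apparent clash with O(not renew_checklist) does not arise.
A world satisfying every obligation exists (e.g. adjourn_session=false, disarm_system=false, encrypt_charter=true, obtain_consent=false, quarantine_key=true, register_license=false, renew_checklist=false, review_minutes=false, seal_statement=false, submit_backup=true, submit_ledger=false, withhold_prescription=false); no atom is both obligatory and forbidden, so the set is consistent.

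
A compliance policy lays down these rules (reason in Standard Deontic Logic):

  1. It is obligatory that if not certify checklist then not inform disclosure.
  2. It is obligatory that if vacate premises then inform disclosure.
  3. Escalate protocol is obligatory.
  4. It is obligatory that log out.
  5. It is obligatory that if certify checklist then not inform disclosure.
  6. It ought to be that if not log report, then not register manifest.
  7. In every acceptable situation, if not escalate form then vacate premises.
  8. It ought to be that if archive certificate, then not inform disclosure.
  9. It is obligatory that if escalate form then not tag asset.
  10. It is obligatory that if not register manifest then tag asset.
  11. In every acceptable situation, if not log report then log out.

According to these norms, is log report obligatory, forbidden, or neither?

Premises 1 and 5 are O(¬certify_checklist → ¬inform_disclosure) and O(certify_checklist → ¬inform_disclosure); every ideal world satisfies ¬certify_checklist or certify_checklist, so in either case ¬inform_disclosure holds — hence O(¬inform_disclosure).
Premise 2, O(vacate_premises → inform_disclosure), contraposes to O(¬inform_disclosure → ¬vacate_premises); with O(¬inform_disclosure) we get O(¬vacate_premises).
Premise 7 is O(¬escalate_form → vacate_premises); contrapositively O(¬vacate_premises → escalate_form). Since O(¬vacate_premises) holds, K gives O(escalate_form).
Applying K to premise 9 (O(escalate_form → ¬tag_asset)) and O(escalate_form) yields O(¬tag_asset).
The contrapositive of premise 10 (O(¬register_manifest → tag_asset)) is O(¬tag_asset → register_manifest), and O(¬tag_asset) is already established, so O(register_manifest).
The contrapositive of premise 6 (O(¬log_report → ¬register_manifest)) is O(register_manifest → log_report), and O(register_manifest) is already established, so O(log_report).
Premises 3, 4, 8, 11 do not contribute to this derivation.
Hence log_report is obligatory.

Obligatory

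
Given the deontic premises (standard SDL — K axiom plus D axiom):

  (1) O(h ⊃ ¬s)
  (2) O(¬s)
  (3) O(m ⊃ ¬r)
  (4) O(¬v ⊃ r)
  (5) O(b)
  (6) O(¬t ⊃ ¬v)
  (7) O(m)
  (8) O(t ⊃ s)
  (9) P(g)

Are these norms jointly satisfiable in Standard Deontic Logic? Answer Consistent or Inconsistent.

Inconsistent

Premise 2 gives O(¬s).
Premise 8 is O(t ⊃ s); contrapositively O(¬s ⊃ ¬t). Since O(¬s) holds, K gives O(¬t).
Applying K to premise 6 (O(¬t ⊃ ¬v)) and O(¬t) yields O(¬v).
With premise 4, O(¬v ⊃ r), the K-axiom yields O(r).
The contrapositive of premise 3 (O(m ⊃ ¬r)) is O(r ⊃ ¬m), and O(r) is already established, so O(¬m).
But premise 7 directly asserts O(m).
We now have both O(¬m) and O(m) — m is simultaneously obligatory and forbidden, violating the D-axiom.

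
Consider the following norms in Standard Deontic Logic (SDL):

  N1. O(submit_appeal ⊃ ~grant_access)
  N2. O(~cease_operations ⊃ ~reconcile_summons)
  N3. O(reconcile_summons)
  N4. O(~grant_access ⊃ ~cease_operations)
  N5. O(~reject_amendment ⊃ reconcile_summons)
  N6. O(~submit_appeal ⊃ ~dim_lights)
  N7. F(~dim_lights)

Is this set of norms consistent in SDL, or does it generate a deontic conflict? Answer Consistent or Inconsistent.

Inconsistent

Premise 3 gives O(reconcile_summons).
Premise 2, O(~cease_operations ⊃ ~reconcile_summons), contraposes to O(reconcile_summons ⊃ cease_operations); with O(reconcile_summons) we get O(cease_operations).
The contrapositive of premise 4 (O(~grant_access ⊃ ~cease_operations)) is O(cease_operations ⊃ grant_access), and O(cease_operations) is already established, so O(grant_access).
Premise 1 is O(submit_appeal ⊃ ~grant_access); contrapositively O(grant_access ⊃ ~submit_appeal). Since O(grant_access) holds, K gives O(~submit_appeal).
Applying K to premise 6 (O(~submit_appeal ⊃ ~dim_lights)) and O(~submit_appeal) yields O(~dim_lights).
Yet premise 7 is F(~dim_lights), i.e. O(dim_lights).
We now have both O(~dim_lights) and O(dim_lights) — dim_lights is simultaneously obligatory and forbidden, violating the D-axiom.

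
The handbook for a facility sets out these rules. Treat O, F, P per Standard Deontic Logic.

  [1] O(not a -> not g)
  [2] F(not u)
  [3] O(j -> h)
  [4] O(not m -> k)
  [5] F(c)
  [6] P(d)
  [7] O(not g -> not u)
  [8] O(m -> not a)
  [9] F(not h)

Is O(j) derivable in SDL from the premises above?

Premise 3 is O(j -> h); even if O(h) held, inferring O(j) would be affirming the consequent — invalid.
No other premise forces O(j). An ideal world satisfying every premise can still have j false, so O(j) is not derivable.

No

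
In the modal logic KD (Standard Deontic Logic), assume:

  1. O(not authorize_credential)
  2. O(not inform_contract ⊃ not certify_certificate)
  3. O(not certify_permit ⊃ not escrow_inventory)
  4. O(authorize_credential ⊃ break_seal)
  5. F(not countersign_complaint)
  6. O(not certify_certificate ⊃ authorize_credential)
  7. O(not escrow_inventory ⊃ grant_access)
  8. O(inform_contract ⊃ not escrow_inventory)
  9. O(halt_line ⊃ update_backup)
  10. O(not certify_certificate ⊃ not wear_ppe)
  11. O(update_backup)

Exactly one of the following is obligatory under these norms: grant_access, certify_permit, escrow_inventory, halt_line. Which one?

Premise 1 gives O(not authorize_credential).
The contrapositive of premise 6 (O(not certify_certificate ⊃ authorize_credential)) is O(not authorize_credential ⊃ certify_certificate), and O(not authorize_credential) is already established, so O(certify_certificate).
The contrapositive of premise 2 (O(not inform_contract ⊃ not certify_certificate)) is O(certify_certificate ⊃ inform_contract), and O(certify_certificate) is already established, so O(inform_contract).
With premise 8, O(inform_contract ⊃ not escrow_inventory), the K-axiom yields O(not escrow_inventory).
Applying K to premise 7 (O(not escrow_inventory ⊃ grant_access)) and O(not escrow_inventory) yields O(grant_access).
So O(grant_access) holds — grant_access is obligatory. None of the other listed options is made obligatory by any chain of premises.

grant_access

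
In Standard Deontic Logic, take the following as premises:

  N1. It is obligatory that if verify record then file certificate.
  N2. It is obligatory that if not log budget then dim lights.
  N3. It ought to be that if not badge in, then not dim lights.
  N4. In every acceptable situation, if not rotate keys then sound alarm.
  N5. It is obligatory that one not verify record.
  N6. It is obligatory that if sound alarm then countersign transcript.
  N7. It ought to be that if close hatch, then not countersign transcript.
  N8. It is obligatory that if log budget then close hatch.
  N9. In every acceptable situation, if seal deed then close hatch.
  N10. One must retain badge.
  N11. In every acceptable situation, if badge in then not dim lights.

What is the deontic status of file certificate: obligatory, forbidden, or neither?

Premise 1 is O(verify_record → file_certificate), but O(verify_record) is not derivable from the premises, so it does not yield O(file_certificate).
No premise or chain of K-axiom applications forces O(file_certificate), and none forces O(¬file_certificate). So file_certificate is neither obligatory nor forbidden under these norms.

Neither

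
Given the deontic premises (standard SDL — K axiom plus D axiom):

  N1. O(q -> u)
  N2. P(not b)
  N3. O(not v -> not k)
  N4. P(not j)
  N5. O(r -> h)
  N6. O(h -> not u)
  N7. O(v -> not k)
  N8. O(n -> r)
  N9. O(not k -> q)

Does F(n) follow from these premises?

Premises 3 and 7 cover both cases: O(not v -> not k) and O(v -> not k). Since not v ∨ v is a tautology, O(not k) follows.
With premise 9, O(not k -> q), the K-axiom yields O(q).
With premise 1, O(q -> u), the K-axiom yields O(u).
Premise 6 is O(h -> not u); contrapositively O(u -> not h). Since O(u) holds, K gives O(not h).
Premise 5 is O(r -> h); contrapositively O(not h -> not r). Since O(not h) holds, K gives O(not r).
Premise 8, O(n -> r), contraposes to O(not r -> not n); with O(not r) we get O(not n).
Premises 2, 4 do not contribute to this derivation.
So O(not n) holds, i.e. F(n). The claim follows.

Yes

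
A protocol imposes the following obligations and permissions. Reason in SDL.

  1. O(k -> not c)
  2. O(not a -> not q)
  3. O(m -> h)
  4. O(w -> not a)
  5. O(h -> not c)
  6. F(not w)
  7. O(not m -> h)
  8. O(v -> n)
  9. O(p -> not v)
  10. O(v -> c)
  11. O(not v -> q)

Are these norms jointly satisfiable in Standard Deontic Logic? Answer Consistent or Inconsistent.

Premises 3 and 7 cover both cases: O(m -> h) and O(not m -> h). Since m ∨ not m is a tautology, O(h) follows.
From O(h) and premise 5, O(h -> not c), we obtain O(not c).
The contrapositive of premise 10 (O(v -> c)) is O(not c -> not v), and O(not c) is already established, so O(not v).
From O(not v) and premise 11, O(not v -> q), we obtain O(q).
Premise 2 is O(not a -> not q); contrapositively O(q -> a). Since O(q) holds, K gives O(a).
Premise 4 is O(w -> not a); contrapositively O(a -> not w). Since O(a) holds, K gives O(not w).
But premise 6, F(not w), means O(w).
We now have both O(not w) and O(w) — w is simultaneously obligatory and forbidden, violating the D-axiom.

Inconsistent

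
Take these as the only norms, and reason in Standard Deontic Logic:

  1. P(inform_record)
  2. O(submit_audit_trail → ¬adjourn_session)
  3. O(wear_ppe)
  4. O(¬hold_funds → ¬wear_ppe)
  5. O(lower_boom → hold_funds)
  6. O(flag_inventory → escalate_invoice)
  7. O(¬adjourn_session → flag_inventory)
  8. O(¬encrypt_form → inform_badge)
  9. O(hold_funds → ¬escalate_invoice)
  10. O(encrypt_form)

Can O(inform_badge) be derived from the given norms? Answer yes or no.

Premise 8 is O(¬encrypt_form → inform_badge), but O(¬encrypt_form) is not derivable from the premises, so it does not yield O(inform_badge).
No other premise forces O(inform_badge). An ideal world satisfying every premise can still have inform_badge false, so O(inform_badge) is not derivable.

No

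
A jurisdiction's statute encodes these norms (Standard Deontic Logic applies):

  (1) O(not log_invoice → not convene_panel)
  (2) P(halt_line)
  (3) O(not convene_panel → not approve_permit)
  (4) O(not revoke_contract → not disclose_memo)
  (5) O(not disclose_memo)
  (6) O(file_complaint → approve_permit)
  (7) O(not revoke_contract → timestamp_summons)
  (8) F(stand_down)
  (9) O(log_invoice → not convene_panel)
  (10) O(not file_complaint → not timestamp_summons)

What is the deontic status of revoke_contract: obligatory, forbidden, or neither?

Obligatory

Premises 9 and 1 are O(log_invoice → not convene_panel) and O(not log_invoice → not convene_panel); every ideal world satisfies log_invoice or not log_invoice, so in either case not convene_panel holds — hence O(not convene_panel).
Applying K to premise 3 (O(not convene_panel → not approve_permit)) and O(not convene_panel) yields O(not approve_permit).
The contrapositive of premise 6 (O(file_complaint → approve_permit)) is O(not approve_permit → not file_complaint), and O(not approve_permit) is already established, so O(not file_complaint).
Applying K to premise 10 (O(not file_complaint → not timestamp_summons)) and O(not file_complaint) yields O(not timestamp_summons).
Premise 7, O(not revoke_contract → timestamp_summons), contraposes to O(not timestamp_summons → revoke_contract); with O(not timestamp_summons) we get O(revoke_contract).
Premises 2, 4, 5, 8 do not contribute to this derivation.
Hence revoke_contract is obligatory.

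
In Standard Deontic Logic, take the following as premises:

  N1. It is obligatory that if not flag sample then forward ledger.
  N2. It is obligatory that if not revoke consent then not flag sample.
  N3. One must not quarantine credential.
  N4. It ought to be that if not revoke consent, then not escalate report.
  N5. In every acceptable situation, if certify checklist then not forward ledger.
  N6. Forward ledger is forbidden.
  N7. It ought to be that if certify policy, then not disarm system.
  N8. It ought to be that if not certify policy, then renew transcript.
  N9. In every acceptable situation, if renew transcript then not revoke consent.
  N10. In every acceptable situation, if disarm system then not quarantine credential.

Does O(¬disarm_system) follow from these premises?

Yes

Premise 6 is F(forward_ledger), i.e. O(¬forward_ledger).
Premise 1, O(¬flag_sample → forward_ledger), contraposes to O(¬forward_ledger → flag_sample); with O(¬forward_ledger) we get O(flag_sample).
Premise 2 is O(¬revoke_consent → ¬flag_sample); contrapositively O(flag_sample → revoke_consent). Since O(flag_sample) holds, K gives O(revoke_consent).
Premise 9 is O(renew_transcript → ¬revoke_consent); contrapositively O(revoke_consent → ¬renew_transcript). Since O(revoke_consent) holds, K gives O(¬renew_transcript).
Premise 8, O(¬certify_policy → renew_transcript), contraposes to O(¬renew_transcript → certify_policy); with O(¬renew_transcript) we get O(certify_policy).
Applying K to premise 7 (O(certify_policy → ¬disarm_system)) and O(certify_policy) yields O(¬disarm_system).
Premises 3, 4, 5, 10 do not contribute to this derivation.
So O(¬disarm_system) follows.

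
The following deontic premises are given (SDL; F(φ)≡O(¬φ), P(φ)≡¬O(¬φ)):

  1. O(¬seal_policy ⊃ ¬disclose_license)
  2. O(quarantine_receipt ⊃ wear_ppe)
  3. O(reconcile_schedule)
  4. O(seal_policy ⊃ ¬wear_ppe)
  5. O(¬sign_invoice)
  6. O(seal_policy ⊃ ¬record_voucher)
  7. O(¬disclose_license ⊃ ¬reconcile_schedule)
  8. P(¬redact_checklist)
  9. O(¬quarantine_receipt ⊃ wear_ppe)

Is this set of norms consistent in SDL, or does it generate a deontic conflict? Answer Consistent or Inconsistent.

Inconsistent

Premises 2 and 9 cover both cases: O(quarantine_receipt ⊃ wear_ppe) and O(¬quarantine_receipt ⊃ wear_ppe). Since quarantine_receipt ∨ ¬quarantine_receipt is a tautology, O(wear_ppe) follows.
Premise 4, O(seal_policy ⊃ ¬wear_ppe), contraposes to O(wear_ppe ⊃ ¬seal_policy); with O(wear_ppe) we get O(¬seal_policy).
From O(¬seal_policy) and premise 1, O(¬seal_policy ⊃ ¬disclose_license), we obtain O(¬disclose_license).
Applying K to premise 7 (O(¬disclose_license ⊃ ¬reconcile_schedule)) and O(¬disclose_license) yields O(¬reconcile_schedule).
Yet premise 3 states O(reconcile_schedule).
We now have both O(¬reconcile_schedule) and O(reconcile_schedule) — reconcile_schedule is simultaneously obligatory and forbidden, violating the D-axiom.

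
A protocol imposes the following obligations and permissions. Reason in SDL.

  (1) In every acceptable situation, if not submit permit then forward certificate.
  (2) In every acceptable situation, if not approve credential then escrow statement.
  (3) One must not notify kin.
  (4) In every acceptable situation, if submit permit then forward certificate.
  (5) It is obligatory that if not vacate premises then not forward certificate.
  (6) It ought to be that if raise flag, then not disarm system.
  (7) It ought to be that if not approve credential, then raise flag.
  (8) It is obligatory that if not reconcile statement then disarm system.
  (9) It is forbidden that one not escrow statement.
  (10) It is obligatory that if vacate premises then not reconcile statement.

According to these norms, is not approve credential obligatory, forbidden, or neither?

Premises 1 and 4 are O(¬submit_permit → forward_certificate) and O(submit_permit → forward_certificate); every ideal world satisfies ¬submit_permit or submit_permit, so in either case forward_certificate holds — hence O(forward_certificate).
The contrapositive of premise 5 (O(¬vacate_premises → ¬forward_certificate)) is O(forward_certificate → vacate_premises), and O(forward_certificate) is already established, so O(vacate_premises).
Applying K to premise 10 (O(vacate_premises → ¬reconcile_statement)) and O(vacate_premises) yields O(¬reconcile_statement).
Premise 8 is O(¬reconcile_statement → disarm_system); since O(¬reconcile_statement), deontic closure gives O(disarm_system).
Premise 6 is O(raise_flag → ¬disarm_system); contrapositively O(disarm_system → ¬raise_flag). Since O(disarm_system) holds, K gives O(¬raise_flag).
Premise 7, O(¬approve_credential → raise_flag), contraposes to O(¬raise_flag → approve_credential); with O(¬raise_flag) we get O(approve_credential).
Premises 2, 3, 9 do not contribute to this derivation.
Thus O(approve_credential), which is F(¬approve_credential): ¬approve_credential is forbidden.

Forbidden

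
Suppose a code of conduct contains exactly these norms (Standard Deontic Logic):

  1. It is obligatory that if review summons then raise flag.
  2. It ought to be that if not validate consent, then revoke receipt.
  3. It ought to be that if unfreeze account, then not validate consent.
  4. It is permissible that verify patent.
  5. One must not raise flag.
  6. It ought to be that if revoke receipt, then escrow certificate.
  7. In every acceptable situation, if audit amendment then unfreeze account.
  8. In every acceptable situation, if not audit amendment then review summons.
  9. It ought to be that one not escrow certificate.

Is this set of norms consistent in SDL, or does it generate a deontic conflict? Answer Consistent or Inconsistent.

Premise 5 is F(raise_flag), i.e. O(¬raise_flag).
Premise 1 is O(review_summons → raise_flag); contrapositively O(¬raise_flag → ¬review_summons). Since O(¬raise_flag) holds, K gives O(¬review_summons).
Premise 8 is O(¬audit_amendment → review_summons); contrapositively O(¬review_summons → audit_amendment). Since O(¬review_summons) holds, K gives O(audit_amendment).
From O(audit_amendment) and premise 7, O(audit_amendment → unfreeze_account), we obtain O(unfreeze_account).
From O(unfreeze_account) and premise 3, O(unfreeze_account → ¬validate_consent), we obtain O(¬validate_consent).
Premise 2 is O(¬validate_consent → revoke_receipt); since O(¬validate_consent), deontic closure gives O(revoke_receipt).
From O(revoke_receipt) and premise 6, O(revoke_receipt → escrow_certificate), we obtain O(escrow_certificate).
Yet premise 9 states O(¬escrow_certificate).
We now have both O(escrow_certificate) and O(¬escrow_certificate) — escrow_certificate is simultaneously obligatory and forbidden, violating the D-axiom.

Inconsistent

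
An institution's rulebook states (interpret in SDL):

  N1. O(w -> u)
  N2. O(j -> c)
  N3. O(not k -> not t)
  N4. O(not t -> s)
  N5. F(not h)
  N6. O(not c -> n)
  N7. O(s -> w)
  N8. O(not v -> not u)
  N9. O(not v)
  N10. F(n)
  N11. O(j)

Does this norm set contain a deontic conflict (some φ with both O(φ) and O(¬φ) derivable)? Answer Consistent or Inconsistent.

Consistent

Premise 6 is O(not c -> n), but O(not c) is not derivable from the premises, so it does not yield O(n).
So O(n) is not derivable, and the apparent clash with O(not n) does not arise.
A world satisfying every obligation exists (e.g. c=true, h=true, j=true, k=true, n=false, s=false, t=true, u=false, v=false, w=false); no atom is both obligatory and forbidden, so the set is consistent.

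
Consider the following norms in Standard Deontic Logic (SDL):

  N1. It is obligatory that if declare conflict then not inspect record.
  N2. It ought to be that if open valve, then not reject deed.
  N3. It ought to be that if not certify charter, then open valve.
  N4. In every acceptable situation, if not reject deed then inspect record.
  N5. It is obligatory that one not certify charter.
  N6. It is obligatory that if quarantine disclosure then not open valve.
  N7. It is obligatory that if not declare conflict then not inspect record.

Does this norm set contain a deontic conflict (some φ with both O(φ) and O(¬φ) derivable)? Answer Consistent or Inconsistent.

Inconsistent

By case analysis on declare_conflict: premise 1 gives O(declare_conflict → ¬inspect_record) and premise 7 gives O(¬declare_conflict → ¬inspect_record), so O(¬inspect_record) either way.
Premise 4, O(¬reject_deed → inspect_record), contraposes to O(¬inspect_record → reject_deed); with O(¬inspect_record) we get O(reject_deed).
The contrapositive of premise 2 (O(open_valve → ¬reject_deed)) is O(reject_deed → ¬open_valve), and O(reject_deed) is already established, so O(¬open_valve).
The contrapositive of premise 3 (O(¬certify_charter → open_valve)) is O(¬open_valve → certify_charter), and O(¬open_valve) is already established, so O(certify_charter).
Yet premise 5 states O(¬certify_charter).
We now have both O(certify_charter) and O(¬certify_charter) — certify_charter is simultaneously obligatory and forbidden, violating the D-axiom.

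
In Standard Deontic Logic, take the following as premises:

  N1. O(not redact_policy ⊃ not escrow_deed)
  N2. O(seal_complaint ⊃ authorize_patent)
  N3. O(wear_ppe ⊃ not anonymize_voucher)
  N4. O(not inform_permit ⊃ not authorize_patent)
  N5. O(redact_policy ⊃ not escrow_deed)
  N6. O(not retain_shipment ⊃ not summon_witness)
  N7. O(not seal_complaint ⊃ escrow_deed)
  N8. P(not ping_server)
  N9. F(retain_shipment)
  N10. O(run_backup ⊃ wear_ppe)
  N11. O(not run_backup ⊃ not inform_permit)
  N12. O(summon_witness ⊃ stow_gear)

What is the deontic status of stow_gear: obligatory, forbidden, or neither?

Neither

Premise 12 is O(summon_witness ⊃ stow_gear), but O(summon_witness) is not derivable from the premises, so it does not yield O(stow_gear).
No premise or chain of K-axiom applications forces O(stow_gear), and none forces O(not stow_gear). So stow_gear is neither obligatory nor forbidden under these norms.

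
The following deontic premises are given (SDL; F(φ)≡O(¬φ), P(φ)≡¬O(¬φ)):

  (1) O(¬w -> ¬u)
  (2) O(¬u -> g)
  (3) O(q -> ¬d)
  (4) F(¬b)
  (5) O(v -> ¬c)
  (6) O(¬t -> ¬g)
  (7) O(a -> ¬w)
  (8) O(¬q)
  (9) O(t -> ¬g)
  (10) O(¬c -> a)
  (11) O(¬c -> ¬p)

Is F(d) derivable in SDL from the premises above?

Premise 3 is O(q -> ¬d), but O(q) is not derivable from the premises, so it does not yield O(¬d).
No other premise forces O(¬d). An ideal world satisfying every premise can still have d true, so F(d) is not derivable.

No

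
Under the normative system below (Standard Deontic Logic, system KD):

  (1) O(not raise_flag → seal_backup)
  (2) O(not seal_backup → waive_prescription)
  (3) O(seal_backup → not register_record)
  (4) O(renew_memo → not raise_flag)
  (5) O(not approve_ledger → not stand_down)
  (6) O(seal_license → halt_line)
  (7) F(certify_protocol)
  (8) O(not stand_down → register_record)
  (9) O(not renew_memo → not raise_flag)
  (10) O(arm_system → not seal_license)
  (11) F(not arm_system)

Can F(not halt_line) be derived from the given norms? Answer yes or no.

No

Premise 6 is O(seal_license → halt_line), but O(seal_license) is not derivable from the premises, so it does not yield O(halt_line).
No other premise forces O(halt_line). An ideal world satisfying every premise can still have not halt_line true, so F(not halt_line) is not derivable.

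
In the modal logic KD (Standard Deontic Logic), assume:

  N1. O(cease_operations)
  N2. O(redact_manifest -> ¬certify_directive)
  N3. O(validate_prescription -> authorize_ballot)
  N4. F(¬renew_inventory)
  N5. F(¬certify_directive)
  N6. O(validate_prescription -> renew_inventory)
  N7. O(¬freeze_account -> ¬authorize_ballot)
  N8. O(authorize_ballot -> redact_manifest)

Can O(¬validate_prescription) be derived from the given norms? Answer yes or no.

Premise 5 is F(¬certify_directive), i.e. O(certify_directive).
Premise 2, O(redact_manifest -> ¬certify_directive), contraposes to O(certify_directive -> ¬redact_manifest); with O(certify_directive) we get O(¬redact_manifest).
The contrapositive of premise 8 (O(authorize_ballot -> redact_manifest)) is O(¬redact_manifest -> ¬authorize_ballot), and O(¬redact_manifest) is already established, so O(¬authorize_ballot).
Premise 3 is O(validate_prescription -> authorize_ballot); contrapositively O(¬authorize_ballot -> ¬validate_prescription). Since O(¬authorize_ballot) holds, K gives O(¬validate_prescription).
Premises 1, 4, 6, 7 do not contribute to this derivation.
So O(¬validate_prescription) follows.

Yes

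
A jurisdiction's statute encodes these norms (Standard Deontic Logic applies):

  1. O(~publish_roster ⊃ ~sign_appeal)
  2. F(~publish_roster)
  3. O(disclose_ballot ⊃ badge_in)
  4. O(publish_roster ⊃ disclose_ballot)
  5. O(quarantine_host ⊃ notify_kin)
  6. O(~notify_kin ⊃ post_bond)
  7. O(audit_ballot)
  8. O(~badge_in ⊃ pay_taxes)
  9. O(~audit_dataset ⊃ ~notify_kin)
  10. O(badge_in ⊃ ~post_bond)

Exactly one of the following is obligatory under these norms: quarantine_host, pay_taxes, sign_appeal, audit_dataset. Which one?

Premise 2, F(~publish_roster), is equivalent to O(publish_roster).
Premise 4 is O(publish_roster ⊃ disclose_ballot); since O(publish_roster), deontic closure gives O(disclose_ballot).
Applying K to premise 3 (O(disclose_ballot ⊃ badge_in)) and O(disclose_ballot) yields O(badge_in).
From O(badge_in) and premise 10, O(badge_in ⊃ ~post_bond), we obtain O(~post_bond).
Premise 6 is O(~notify_kin ⊃ post_bond); contrapositively O(~post_bond ⊃ notify_kin). Since O(~post_bond) holds, K gives O(notify_kin).
Premise 9 is O(~audit_dataset ⊃ ~notify_kin); contrapositively O(notify_kin ⊃ audit_dataset). Since O(notify_kin) holds, K gives O(audit_dataset).
So O(audit_dataset) holds — audit_dataset is obligatory. None of the other listed options is made obligatory by any chain of premises.

audit_dataset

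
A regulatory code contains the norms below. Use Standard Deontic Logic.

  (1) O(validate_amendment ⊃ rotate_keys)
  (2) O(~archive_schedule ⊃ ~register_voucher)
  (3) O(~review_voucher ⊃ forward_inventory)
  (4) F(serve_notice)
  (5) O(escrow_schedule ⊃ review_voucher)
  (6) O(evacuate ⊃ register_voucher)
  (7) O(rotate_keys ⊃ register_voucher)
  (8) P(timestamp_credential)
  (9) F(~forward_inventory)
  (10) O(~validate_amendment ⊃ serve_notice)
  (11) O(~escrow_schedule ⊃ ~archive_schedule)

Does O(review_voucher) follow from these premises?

F(serve_notice) at premise 4 means O(~serve_notice).
Premise 10 is O(~validate_amendment ⊃ serve_notice); contrapositively O(~serve_notice ⊃ validate_amendment). Since O(~serve_notice) holds, K gives O(validate_amendment).
Applying K to premise 1 (O(validate_amendment ⊃ rotate_keys)) and O(validate_amendment) yields O(rotate_keys).
With premise 7, O(rotate_keys ⊃ register_voucher), the K-axiom yields O(register_voucher).
Premise 2, O(~archive_schedule ⊃ ~register_voucher), contraposes to O(register_voucher ⊃ archive_schedule); with O(register_voucher) we get O(archive_schedule).
The contrapositive of premise 11 (O(~escrow_schedule ⊃ ~archive_schedule)) is O(archive_schedule ⊃ escrow_schedule), and O(archive_schedule) is already established, so O(escrow_schedule).
Applying K to premise 5 (O(escrow_schedule ⊃ review_voucher)) and O(escrow_schedule) yields O(review_voucher).
Premises 3, 6, 8, 9 do not contribute to this derivation.
So O(review_voucher) follows.

Yes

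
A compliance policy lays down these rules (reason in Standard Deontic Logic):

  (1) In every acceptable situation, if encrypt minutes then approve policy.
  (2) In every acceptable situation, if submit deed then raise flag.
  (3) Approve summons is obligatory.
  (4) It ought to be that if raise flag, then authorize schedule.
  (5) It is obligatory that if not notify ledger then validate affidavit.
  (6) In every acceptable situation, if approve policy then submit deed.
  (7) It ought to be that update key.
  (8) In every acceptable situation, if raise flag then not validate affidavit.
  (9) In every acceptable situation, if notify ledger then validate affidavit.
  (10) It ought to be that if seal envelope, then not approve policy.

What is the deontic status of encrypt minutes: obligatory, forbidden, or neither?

Premises 9 and 5 cover both cases: O(notify_ledger → validate_affidavit) and O(¬notify_ledger → validate_affidavit). Since notify_ledger ∨ ¬notify_ledger is a tautology, O(validate_affidavit) follows.
Premise 8, O(raise_flag → ¬validate_affidavit), contraposes to O(validate_affidavit → ¬raise_flag); with O(validate_affidavit) we get O(¬raise_flag).
Premise 2, O(submit_deed → raise_flag), contraposes to O(¬raise_flag → ¬submit_deed); with O(¬raise_flag) we get O(¬submit_deed).
Premise 6, O(approve_policy → submit_deed), contraposes to O(¬submit_deed → ¬approve_policy); with O(¬submit_deed) we get O(¬approve_policy).
Premise 1, O(encrypt_minutes → approve_policy), contraposes to O(¬approve_policy → ¬encrypt_minutes); with O(¬approve_policy) we get O(¬encrypt_minutes).
Premises 3, 4, 7, 10 do not contribute to this derivation.
Thus O(¬encrypt_minutes), which is F(encrypt_minutes): encrypt_minutes is forbidden.

Forbidden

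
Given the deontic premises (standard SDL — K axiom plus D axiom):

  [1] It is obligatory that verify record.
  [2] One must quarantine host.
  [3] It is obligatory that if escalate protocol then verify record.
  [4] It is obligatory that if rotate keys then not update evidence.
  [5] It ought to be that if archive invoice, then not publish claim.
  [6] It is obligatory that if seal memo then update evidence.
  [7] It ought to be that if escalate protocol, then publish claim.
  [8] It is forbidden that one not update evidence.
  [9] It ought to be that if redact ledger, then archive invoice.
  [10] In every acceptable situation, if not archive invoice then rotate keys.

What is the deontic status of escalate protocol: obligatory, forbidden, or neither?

Forbidden

Premise 8, F(¬update_evidence), is equivalent to O(update_evidence).
Premise 4 is O(rotate_keys → ¬update_evidence); contrapositively O(update_evidence → ¬rotate_keys). Since O(update_evidence) holds, K gives O(¬rotate_keys).
Premise 10, O(¬archive_invoice → rotate_keys), contraposes to O(¬rotate_keys → archive_invoice); with O(¬rotate_keys) we get O(archive_invoice).
Premise 5 is O(archive_invoice → ¬publish_claim); since O(archive_invoice), deontic closure gives O(¬publish_claim).
The contrapositive of premise 7 (O(escalate_protocol → publish_claim)) is O(¬publish_claim → ¬escalate_protocol), and O(¬publish_claim) is already established, so O(¬escalate_protocol).
Premises 1, 2, 3, 6, 9 do not contribute to this derivation.
Thus O(¬escalate_protocol), which is F(escalate_protocol): escalate_protocol is forbidden.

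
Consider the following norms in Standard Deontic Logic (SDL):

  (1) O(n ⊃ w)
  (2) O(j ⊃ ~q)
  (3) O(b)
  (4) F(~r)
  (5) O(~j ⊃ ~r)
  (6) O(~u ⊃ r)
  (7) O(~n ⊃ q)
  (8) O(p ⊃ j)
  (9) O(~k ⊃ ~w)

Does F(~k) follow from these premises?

Yes

Premise 4, F(~r), is equivalent to O(r).
Premise 5 is O(~j ⊃ ~r); contrapositively O(r ⊃ j). Since O(r) holds, K gives O(j).
With premise 2, O(j ⊃ ~q), the K-axiom yields O(~q).
The contrapositive of premise 7 (O(~n ⊃ q)) is O(~q ⊃ n), and O(~q) is already established, so O(n).
Premise 1 is O(n ⊃ w); since O(n), deontic closure gives O(w).
Premise 9, O(~k ⊃ ~w), contraposes to O(w ⊃ k); with O(w) we get O(k).
Premises 3, 6, 8 do not contribute to this derivation.
So O(k) holds, i.e. F(~k). The claim follows.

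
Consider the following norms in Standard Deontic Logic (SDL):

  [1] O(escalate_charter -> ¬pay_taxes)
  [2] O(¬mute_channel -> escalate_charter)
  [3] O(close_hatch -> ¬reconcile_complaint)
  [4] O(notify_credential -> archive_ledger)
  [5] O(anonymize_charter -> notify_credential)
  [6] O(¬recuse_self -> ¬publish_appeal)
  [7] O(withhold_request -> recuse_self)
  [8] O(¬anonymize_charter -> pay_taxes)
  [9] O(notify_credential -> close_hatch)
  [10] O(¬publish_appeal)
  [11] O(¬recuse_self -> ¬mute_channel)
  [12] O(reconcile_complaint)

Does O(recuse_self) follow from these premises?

Yes

Premise 12 states O(reconcile_complaint) outright.
The contrapositive of premise 3 (O(close_hatch -> ¬reconcile_complaint)) is O(reconcile_complaint -> ¬close_hatch), and O(reconcile_complaint) is already established, so O(¬close_hatch).
Premise 9, O(notify_credential -> close_hatch), contraposes to O(¬close_hatch -> ¬notify_credential); with O(¬close_hatch) we get O(¬notify_credential).
The contrapositive of premise 5 (O(anonymize_charter -> notify_credential)) is O(¬notify_credential -> ¬anonymize_charter), and O(¬notify_credential) is already established, so O(¬anonymize_charter).
Premise 8 is O(¬anonymize_charter -> pay_taxes); since O(¬anonymize_charter), deontic closure gives O(pay_taxes).
Premise 1 is O(escalate_charter -> ¬pay_taxes); contrapositively O(pay_taxes -> ¬escalate_charter). Since O(pay_taxes) holds, K gives O(¬escalate_charter).
The contrapositive of premise 2 (O(¬mute_channel -> escalate_charter)) is O(¬escalate_charter -> mute_channel), and O(¬escalate_charter) is already established, so O(mute_channel).
Premise 11, O(¬recuse_self -> ¬mute_channel), contraposes to O(mute_channel -> recuse_self); with O(mute_channel) we get O(recuse_self).
Premises 4, 6, 7, 10 do not contribute to this derivation.
So O(recuse_self) follows.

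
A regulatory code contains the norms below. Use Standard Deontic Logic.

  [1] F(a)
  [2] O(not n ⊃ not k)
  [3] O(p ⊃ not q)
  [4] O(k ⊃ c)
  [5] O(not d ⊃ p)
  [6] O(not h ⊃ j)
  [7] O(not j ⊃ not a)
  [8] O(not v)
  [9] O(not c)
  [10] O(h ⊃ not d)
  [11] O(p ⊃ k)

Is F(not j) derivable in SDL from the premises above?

Yes

Premise 9 states O(not c) outright.
Premise 4 is O(k ⊃ c); contrapositively O(not c ⊃ not k). Since O(not c) holds, K gives O(not k).
Premise 11, O(p ⊃ k), contraposes to O(not k ⊃ not p); with O(not k) we get O(not p).
The contrapositive of premise 5 (O(not d ⊃ p)) is O(not p ⊃ d), and O(not p) is already established, so O(d).
The contrapositive of premise 10 (O(h ⊃ not d)) is O(d ⊃ not h), and O(d) is already established, so O(not h).
From O(not h) and premise 6, O(not h ⊃ j), we obtain O(j).
Premises 1, 2, 3, 7, 8 do not contribute to this derivation.
So O(j) holds, i.e. F(not j). The claim follows.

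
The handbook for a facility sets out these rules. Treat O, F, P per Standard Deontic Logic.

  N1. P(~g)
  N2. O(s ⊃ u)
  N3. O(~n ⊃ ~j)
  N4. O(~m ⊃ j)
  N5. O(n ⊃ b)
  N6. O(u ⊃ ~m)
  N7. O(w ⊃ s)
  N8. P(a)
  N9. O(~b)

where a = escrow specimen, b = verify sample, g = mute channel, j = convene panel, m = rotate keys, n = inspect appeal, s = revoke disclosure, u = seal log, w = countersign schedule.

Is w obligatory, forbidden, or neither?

Premise 9 states O(~b) outright.
The contrapositive of premise 5 (O(n ⊃ b)) is O(~b ⊃ ~n), and O(~b) is already established, so O(~n).
From O(~n) and premise 3, O(~n ⊃ ~j), we obtain O(~j).
Premise 4, O(~m ⊃ j), contraposes to O(~j ⊃ m); with O(~j) we get O(m).
Premise 6 is O(u ⊃ ~m); contrapositively O(m ⊃ ~u). Since O(m) holds, K gives O(~u).
Premise 2 is O(s ⊃ u); contrapositively O(~u ⊃ ~s). Since O(~u) holds, K gives O(~s).
Premise 7 is O(w ⊃ s); contrapositively O(~s ⊃ ~w). Since O(~s) holds, K gives O(~w).
Premises 1, 8 do not contribute to this derivation.
Thus O(~w), which is F(w): w is forbidden.

Forbidden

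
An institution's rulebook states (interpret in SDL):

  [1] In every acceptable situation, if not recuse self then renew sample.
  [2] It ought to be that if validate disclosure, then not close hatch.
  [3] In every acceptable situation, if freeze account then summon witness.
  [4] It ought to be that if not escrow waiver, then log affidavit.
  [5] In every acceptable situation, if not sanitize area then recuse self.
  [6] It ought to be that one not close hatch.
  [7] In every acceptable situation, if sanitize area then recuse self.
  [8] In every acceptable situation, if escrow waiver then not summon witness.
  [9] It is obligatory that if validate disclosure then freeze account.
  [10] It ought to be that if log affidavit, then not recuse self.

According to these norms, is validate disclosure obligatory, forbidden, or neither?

Forbidden

Premises 7 and 5 are O(sanitize_area → recuse_self) and O(¬sanitize_area → recuse_self); every ideal world satisfies sanitize_area or ¬sanitize_area, so in either case recuse_self holds — hence O(recuse_self).
Premise 10, O(log_affidavit → ¬recuse_self), contraposes to O(recuse_self → ¬log_affidavit); with O(recuse_self) we get O(¬log_affidavit).
Premise 4 is O(¬escrow_waiver → log_affidavit); contrapositively O(¬log_affidavit → escrow_waiver). Since O(¬log_affidavit) holds, K gives O(escrow_waiver).
With premise 8, O(escrow_waiver → ¬summon_witness), the K-axiom yields O(¬summon_witness).
The contrapositive of premise 3 (O(freeze_account → summon_witness)) is O(¬summon_witness → ¬freeze_account), and O(¬summon_witness) is already established, so O(¬freeze_account).
Premise 9 is O(validate_disclosure → freeze_account); contrapositively O(¬freeze_account → ¬validate_disclosure). Since O(¬freeze_account) holds, K gives O(¬validate_disclosure).
Premises 1, 2, 6 do not contribute to this derivation.
Thus O(¬validate_disclosure), which is F(validate_disclosure): validate_disclosure is forbidden.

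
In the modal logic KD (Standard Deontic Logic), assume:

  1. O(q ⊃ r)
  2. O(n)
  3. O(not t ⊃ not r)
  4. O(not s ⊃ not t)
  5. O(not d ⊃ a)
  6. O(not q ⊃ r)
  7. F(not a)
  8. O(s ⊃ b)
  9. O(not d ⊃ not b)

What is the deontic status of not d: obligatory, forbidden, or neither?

Forbidden

By case analysis on not q: premise 6 gives O(not q ⊃ r) and premise 1 gives O(q ⊃ r), so O(r) either way.
The contrapositive of premise 3 (O(not t ⊃ not r)) is O(r ⊃ t), and O(r) is already established, so O(t).
Premise 4, O(not s ⊃ not t), contraposes to O(t ⊃ s); with O(t) we get O(s).
Premise 8 is O(s ⊃ b); since O(s), deontic closure gives O(b).
The contrapositive of premise 9 (O(not d ⊃ not b)) is O(b ⊃ d), and O(b) is already established, so O(d).
Premises 2, 5, 7 do not contribute to this derivation.
Thus O(d), which is F(not d): not d is forbidden.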